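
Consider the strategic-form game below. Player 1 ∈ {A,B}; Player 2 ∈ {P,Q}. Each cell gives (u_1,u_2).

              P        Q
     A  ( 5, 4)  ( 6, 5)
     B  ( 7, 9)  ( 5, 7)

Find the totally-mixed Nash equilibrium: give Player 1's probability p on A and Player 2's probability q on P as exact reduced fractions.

p=2/3, q=1/3

P1 indiff ⇒ q·5+(1-q)·6 = q·7+(1-q)·5 ⇒ q(-2) = (1-q)(-1) ⇒ q = 1/3
P2 indiff ⇒ p·4+(1-p)·9 = p·5+(1-p)·7 ⇒ p(-1) = (1-p)(-2) ⇒ p = 2/3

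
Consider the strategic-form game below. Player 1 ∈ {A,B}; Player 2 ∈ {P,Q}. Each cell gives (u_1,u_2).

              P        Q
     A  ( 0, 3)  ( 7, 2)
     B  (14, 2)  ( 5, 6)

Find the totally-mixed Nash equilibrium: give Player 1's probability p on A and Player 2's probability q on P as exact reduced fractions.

(p,q) = (4/5, 1/8)

P1 indiff ⇒ q·0+(1-q)·7 = q·14+(1-q)·5 ⇒ q(-14) = (1-q)(-2) ⇒ q = 1/8
P2 indiff ⇒ p·3+(1-p)·2 = p·2+(1-p)·6 ⇒ p(1) = (1-p)(4) ⇒ p = 4/5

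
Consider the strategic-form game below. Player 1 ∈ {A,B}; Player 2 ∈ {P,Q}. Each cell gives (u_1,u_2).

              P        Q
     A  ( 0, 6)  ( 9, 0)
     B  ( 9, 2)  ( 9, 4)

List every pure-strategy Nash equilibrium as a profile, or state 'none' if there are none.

PSNE = {(B,Q)}

(A,P): not NE [P1→B gives 9>0]
(A,Q): not NE [P2→P gives 6>0]
(B,P): not NE [P2→Q gives 4>2]
(B,Q): NE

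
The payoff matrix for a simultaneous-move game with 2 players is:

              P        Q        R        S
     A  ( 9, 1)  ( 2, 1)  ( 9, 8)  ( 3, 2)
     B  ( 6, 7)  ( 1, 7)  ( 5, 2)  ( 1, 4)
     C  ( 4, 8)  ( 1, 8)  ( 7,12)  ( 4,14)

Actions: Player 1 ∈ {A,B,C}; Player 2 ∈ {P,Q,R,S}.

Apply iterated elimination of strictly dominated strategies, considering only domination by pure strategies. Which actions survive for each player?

P1 drop B (A beats it: P:9>6 Q:2>1 R:9>5 S:3>1)
P2 drop P (R beats it: A:8>1 C:12>8)
P2 drop Q (R beats it: A:8>1 C:12>8)
P1→{A,C} P2→{R,S}

Remaining: P1:{A,C} P2:{R,S}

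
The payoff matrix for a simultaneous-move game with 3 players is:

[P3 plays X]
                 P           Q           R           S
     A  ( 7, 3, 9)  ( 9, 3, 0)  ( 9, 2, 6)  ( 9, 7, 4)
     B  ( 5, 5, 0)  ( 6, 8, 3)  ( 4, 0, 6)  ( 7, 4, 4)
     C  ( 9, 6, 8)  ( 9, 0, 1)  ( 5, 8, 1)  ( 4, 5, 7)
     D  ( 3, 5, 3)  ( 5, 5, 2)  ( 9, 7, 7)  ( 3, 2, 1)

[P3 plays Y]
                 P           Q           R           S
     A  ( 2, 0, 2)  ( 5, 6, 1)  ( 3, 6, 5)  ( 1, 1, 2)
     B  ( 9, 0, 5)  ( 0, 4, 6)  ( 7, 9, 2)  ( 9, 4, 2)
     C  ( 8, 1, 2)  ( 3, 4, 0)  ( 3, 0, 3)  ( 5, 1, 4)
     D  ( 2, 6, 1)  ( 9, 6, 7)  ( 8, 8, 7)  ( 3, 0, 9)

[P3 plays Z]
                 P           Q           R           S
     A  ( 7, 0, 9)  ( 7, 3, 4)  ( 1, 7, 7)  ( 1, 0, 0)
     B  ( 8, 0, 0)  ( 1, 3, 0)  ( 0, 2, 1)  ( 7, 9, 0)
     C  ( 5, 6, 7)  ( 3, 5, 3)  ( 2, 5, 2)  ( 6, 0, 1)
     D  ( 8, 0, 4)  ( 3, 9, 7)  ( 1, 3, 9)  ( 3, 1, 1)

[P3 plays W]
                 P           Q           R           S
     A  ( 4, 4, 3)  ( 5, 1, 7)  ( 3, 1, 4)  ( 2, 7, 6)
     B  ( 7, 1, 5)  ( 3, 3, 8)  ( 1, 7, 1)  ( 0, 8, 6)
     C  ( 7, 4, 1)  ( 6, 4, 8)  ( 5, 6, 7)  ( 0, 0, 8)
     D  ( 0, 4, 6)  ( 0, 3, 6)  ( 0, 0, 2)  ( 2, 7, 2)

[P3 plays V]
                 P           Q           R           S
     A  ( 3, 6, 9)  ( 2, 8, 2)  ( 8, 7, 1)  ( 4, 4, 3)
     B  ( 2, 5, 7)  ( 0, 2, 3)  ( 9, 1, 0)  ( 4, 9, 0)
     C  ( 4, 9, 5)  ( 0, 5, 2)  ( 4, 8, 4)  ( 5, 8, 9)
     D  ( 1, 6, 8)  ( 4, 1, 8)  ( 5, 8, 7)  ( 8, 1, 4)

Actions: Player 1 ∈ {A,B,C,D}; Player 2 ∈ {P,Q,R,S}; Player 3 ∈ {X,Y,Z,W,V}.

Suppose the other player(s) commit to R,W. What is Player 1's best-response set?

u_1(A vs R,W) = 3
u_1(B vs R,W) = 1
u_1(C vs R,W) = 5
u_1(D vs R,W) = 0
max payoff 5 at {C}

BR_1 = {C}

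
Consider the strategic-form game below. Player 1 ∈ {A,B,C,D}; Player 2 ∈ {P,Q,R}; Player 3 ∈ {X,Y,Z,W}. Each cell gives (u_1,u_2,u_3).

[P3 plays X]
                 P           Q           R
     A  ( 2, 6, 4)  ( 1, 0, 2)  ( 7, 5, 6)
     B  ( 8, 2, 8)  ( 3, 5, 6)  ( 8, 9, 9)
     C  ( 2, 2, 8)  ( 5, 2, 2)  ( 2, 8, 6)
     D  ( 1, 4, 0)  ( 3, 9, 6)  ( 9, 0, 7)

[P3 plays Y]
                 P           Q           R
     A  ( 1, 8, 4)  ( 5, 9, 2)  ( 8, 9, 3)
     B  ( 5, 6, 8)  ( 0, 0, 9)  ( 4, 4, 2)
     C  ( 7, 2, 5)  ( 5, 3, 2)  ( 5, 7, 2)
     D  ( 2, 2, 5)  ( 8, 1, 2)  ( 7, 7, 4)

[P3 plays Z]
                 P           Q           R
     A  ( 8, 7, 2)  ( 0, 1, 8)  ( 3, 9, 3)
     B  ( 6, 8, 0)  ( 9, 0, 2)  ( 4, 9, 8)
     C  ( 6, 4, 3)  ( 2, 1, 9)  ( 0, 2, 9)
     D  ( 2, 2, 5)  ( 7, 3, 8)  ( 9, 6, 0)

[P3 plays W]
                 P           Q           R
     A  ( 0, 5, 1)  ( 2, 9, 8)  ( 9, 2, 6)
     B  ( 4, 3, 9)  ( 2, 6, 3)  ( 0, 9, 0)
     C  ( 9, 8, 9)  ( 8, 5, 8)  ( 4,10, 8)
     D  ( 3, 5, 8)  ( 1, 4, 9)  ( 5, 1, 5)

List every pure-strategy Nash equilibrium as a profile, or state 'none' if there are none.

(A,P,X): not NE [P1→B gives 8>2]
(A,P,Y): not NE [P1→C gives 7>1; P2→R gives 9>8]
(A,P,Z): not NE [P2→R gives 9>7; P3→Y gives 4>2]
(A,P,W): not NE [P1→C gives 9>0; P2→Q gives 9>5; P3→Y gives 4>1]
(A,Q,X): not NE [P1→C gives 5>1; P2→P gives 6>0; P3→W gives 8>2]
(A,Q,Y): not NE [P1→D gives 8>5; P3→W gives 8>2]
(A,Q,Z): not NE [P1→B gives 9>0; P2→R gives 9>1]
(A,Q,W): not NE [P1→C gives 8>2]
(A,R,X): not NE [P1→D gives 9>7; P2→P gives 6>5]
(A,R,Y): not NE [P3→W gives 6>3]
(A,R,Z): not NE [P1→D gives 9>3; P3→W gives 6>3]
(A,R,W): not NE [P2→Q gives 9>2]
(B,P,X): not NE [P2→R gives 9>2; P3→W gives 9>8]
(B,P,Y): not NE [P1→C gives 7>5; P3→W gives 9>8]
(B,P,Z): not NE [P1→A gives 8>6; P2→R gives 9>8; P3→W gives 9>0]
(B,P,W): not NE [P1→C gives 9>4; P2→R gives 9>3]
(B,Q,X): not NE [P1→C gives 5>3; P2→R gives 9>5; P3→Y gives 9>6]
(B,Q,Y): not NE [P1→D gives 8>0; P2→P gives 6>0]
(B,Q,Z): not NE [P2→R gives 9>0; P3→Y gives 9>2]
(B,Q,W): not NE [P1→C gives 8>2; P2→R gives 9>6; P3→Y gives 9>3]
(B,R,X): not NE [P1→D gives 9>8]
(B,R,Y): not NE [P1→A gives 8>4; P2→P gives 6>4; P3→X gives 9>2]
(B,R,Z): not NE [P1→D gives 9>4; P3→X gives 9>8]
(B,R,W): not NE [P1→A gives 9>0; P3→X gives 9>0]
(C,P,X): not NE [P1→B gives 8>2; P2→R gives 8>2; P3→W gives 9>8]
(C,P,Y): not NE [P2→R gives 7>2; P3→W gives 9>5]
(C,P,Z): not NE [P1→A gives 8>6; P3→W gives 9>3]
(C,P,W): not NE [P2→R gives 10>8]
(C,Q,X): not NE [P2→R gives 8>2; P3→Z gives 9>2]
(C,Q,Y): not NE [P1→D gives 8>5; P2→R gives 7>3; P3→Z gives 9>2]
(C,Q,Z): not NE [P1→B gives 9>2; P2→P gives 4>1]
(C,Q,W): not NE [P2→R gives 10>5; P3→Z gives 9>8]
(C,R,X): not NE [P1→D gives 9>2; P3→Z gives 9>6]
(C,R,Y): not NE [P1→A gives 8>5; P3→Z gives 9>2]
(C,R,Z): not NE [P1→D gives 9>0; P2→P gives 4>2]
(C,R,W): not NE [P1→A gives 9>4; P3→Z gives 9>8]
(D,P,X): not NE [P1→B gives 8>1; P2→Q gives 9>4; P3→W gives 8>0]
(D,P,Y): not NE [P1→C gives 7>2; P2→R gives 7>2; P3→W gives 8>5]
(D,P,Z): not NE [P1→A gives 8>2; P2→R gives 6>2; P3→W gives 8>5]
(D,P,W): not NE [P1→C gives 9>3]
(D,Q,X): not NE [P1→C gives 5>3; P3→W gives 9>6]
(D,Q,Y): not NE [P2→R gives 7>1; P3→W gives 9>2]
(D,Q,Z): not NE [P1→B gives 9>7; P2→R gives 6>3; P3→W gives 9>8]
(D,Q,W): not NE [P1→C gives 8>1; P2→P gives 5>4]
(D,R,X): not NE [P2→Q gives 9>0]
(D,R,Y): not NE [P1→A gives 8>7; P3→X gives 7>4]
(D,R,Z): not NE [P3→X gives 7>0]
(D,R,W): not NE [P1→A gives 9>5; P2→P gives 5>1; P3→X gives 7>5]

No pure NE.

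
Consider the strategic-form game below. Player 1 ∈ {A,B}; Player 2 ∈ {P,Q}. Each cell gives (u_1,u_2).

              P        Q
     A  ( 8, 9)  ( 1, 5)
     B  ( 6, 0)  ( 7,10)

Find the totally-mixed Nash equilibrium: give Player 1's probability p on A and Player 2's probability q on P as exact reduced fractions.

p=5/7, q=3/4

P1 indiff ⇒ q·8+(1-q)·1 = q·6+(1-q)·7 ⇒ q(2) = (1-q)(6) ⇒ q = 3/4
P2 indiff ⇒ p·9+(1-p)·0 = p·5+(1-p)·10 ⇒ p(4) = (1-p)(10) ⇒ p = 5/7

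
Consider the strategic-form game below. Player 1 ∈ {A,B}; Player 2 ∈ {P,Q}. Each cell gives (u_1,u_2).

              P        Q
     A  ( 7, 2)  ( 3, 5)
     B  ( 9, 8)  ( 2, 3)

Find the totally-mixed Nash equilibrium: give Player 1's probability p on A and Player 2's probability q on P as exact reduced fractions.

P1 indiff ⇒ q·7+(1-q)·3 = q·9+(1-q)·2 ⇒ q(-2) = (1-q)(-1) ⇒ q = 1/3
P2 indiff ⇒ p·2+(1-p)·8 = p·5+(1-p)·3 ⇒ p(-3) = (1-p)(-5) ⇒ p = 5/8

p=5/8, q=1/3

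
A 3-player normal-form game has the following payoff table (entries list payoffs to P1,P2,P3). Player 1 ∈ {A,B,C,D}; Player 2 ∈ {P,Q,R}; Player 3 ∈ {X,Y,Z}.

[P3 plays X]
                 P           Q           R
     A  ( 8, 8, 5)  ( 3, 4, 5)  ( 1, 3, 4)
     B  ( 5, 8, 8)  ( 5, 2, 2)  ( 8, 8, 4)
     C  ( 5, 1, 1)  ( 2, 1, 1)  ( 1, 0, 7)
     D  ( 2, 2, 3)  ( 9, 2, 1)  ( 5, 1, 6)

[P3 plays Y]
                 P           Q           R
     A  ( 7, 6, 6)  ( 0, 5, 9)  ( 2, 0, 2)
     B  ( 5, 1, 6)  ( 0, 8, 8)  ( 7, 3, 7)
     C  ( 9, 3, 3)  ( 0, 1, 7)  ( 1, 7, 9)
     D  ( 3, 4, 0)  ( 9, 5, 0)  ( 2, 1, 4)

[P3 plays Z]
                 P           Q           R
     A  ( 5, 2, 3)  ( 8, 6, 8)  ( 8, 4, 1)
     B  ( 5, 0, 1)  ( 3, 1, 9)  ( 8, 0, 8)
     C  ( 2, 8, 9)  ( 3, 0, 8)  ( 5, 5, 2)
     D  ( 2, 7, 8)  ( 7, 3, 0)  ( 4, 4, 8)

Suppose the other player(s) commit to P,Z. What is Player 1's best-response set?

argmax u_1 = {A,B}

u_1(A vs P,Z) = 5
u_1(B vs P,Z) = 5
u_1(C vs P,Z) = 2
u_1(D vs P,Z) = 2
max payoff 5 at {A,B}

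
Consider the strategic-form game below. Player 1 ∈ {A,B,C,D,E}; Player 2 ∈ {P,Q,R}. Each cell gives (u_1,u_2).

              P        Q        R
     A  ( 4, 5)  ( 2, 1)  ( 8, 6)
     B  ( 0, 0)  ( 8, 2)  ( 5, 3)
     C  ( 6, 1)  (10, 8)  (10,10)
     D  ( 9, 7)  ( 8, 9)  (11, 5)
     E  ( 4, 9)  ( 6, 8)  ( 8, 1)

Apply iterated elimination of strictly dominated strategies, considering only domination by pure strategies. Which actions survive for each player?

Survivors P1:{C,D} P2:{Q,R}

P1 drop A (C beats it: P:6>4 Q:10>2 R:10>8)
P1 drop B (C beats it: P:6>0 Q:10>8 R:10>5)
P1 drop E (C beats it: P:6>4 Q:10>6 R:10>8)
P2 drop P (Q beats it: C:8>1 D:9>7)
P1→{C,D} P2→{Q,R}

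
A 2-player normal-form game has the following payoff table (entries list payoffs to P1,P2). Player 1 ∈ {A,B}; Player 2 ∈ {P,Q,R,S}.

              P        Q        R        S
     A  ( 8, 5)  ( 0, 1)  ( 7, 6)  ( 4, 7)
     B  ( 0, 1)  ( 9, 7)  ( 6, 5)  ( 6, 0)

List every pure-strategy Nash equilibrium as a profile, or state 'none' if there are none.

(A,P): not NE [P2→S gives 7>5]
(A,Q): not NE [P1→B gives 9>0; P2→S gives 7>1]
(A,R): not NE [P2→S gives 7>6]
(A,S): not NE [P1→B gives 6>4]
(B,P): not NE [P1→A gives 8>0; P2→Q gives 7>1]
(B,Q): NE
(B,R): not NE [P1→A gives 7>6; P2→Q gives 7>5]
(B,S): not NE [P2→Q gives 7>0]

PSNE = {(B,Q)}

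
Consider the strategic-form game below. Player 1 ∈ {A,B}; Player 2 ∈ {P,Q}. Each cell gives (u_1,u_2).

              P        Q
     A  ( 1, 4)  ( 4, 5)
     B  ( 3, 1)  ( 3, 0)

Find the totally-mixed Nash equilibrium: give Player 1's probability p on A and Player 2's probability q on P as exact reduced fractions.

p=1/2, q=1/3

P1 indiff ⇒ q·1+(1-q)·4 = q·3+(1-q)·3 ⇒ q(-2) = (1-q)(-1) ⇒ q = 1/3
P2 indiff ⇒ p·4+(1-p)·1 = p·5+(1-p)·0 ⇒ p(-1) = (1-p)(-1) ⇒ p = 1/2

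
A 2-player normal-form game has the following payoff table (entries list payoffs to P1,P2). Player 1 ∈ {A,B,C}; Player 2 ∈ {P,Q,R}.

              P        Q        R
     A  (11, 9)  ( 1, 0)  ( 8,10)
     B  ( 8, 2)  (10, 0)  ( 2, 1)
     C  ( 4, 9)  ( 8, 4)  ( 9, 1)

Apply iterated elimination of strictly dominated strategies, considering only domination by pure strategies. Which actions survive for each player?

P2 drop Q (P beats it: A:9>0 B:2>0 C:9>4)
P1 drop B (A beats it: P:11>8 R:8>2)
P1→{A,C} P2→{P,R}

Survivors P1:{A,C} P2:{P,R}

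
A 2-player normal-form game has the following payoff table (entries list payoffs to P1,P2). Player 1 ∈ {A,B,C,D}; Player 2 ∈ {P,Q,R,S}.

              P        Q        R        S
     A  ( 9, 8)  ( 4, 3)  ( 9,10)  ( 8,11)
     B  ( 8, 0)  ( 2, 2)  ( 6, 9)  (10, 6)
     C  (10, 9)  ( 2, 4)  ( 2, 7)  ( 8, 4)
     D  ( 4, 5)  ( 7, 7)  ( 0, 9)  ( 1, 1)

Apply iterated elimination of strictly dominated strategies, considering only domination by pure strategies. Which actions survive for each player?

Remaining: P1:{A,B,C} P2:{P,R,S}

P2 drop Q (R beats it: A:10>3 B:9>2 C:7>4 D:9>7)
P1 drop D (A beats it: P:9>4 R:9>0 S:8>1)
P1→{A,B,C} P2→{P,R,S}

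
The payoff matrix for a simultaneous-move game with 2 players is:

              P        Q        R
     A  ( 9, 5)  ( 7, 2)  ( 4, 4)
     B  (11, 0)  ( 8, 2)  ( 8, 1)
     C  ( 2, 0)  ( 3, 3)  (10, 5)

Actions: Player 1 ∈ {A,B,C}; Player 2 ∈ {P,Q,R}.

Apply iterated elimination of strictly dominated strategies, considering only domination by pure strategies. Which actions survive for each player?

IESDS → P1:{B,C} P2:{Q,R}

P1 drop A (B beats it: P:11>9 Q:8>7 R:8>4)
P2 drop P (Q beats it: B:2>0 C:3>0)
P1→{B,C} P2→{Q,R}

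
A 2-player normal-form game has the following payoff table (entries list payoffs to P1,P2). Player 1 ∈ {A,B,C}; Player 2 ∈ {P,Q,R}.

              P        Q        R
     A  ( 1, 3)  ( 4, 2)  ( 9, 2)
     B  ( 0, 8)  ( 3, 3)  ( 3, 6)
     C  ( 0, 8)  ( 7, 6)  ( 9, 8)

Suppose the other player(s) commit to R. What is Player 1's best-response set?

u_1(A vs R) = 9
u_1(B vs R) = 3
u_1(C vs R) = 9
max payoff 9 at {A,C}

P1 best: {A,C}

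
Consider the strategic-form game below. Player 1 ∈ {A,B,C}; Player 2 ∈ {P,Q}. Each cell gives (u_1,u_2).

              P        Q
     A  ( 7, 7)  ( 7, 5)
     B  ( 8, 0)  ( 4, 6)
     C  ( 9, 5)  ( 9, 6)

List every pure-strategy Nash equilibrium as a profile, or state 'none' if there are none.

(A,P): not NE [P1→C gives 9>7]
(A,Q): not NE [P1→C gives 9>7; P2→P gives 7>5]
(B,P): not NE [P1→C gives 9>8; P2→Q gives 6>0]
(B,Q): not NE [P1→C gives 9>4]
(C,P): not NE [P2→Q gives 6>5]
(C,Q): NE

Nash profiles: (C,Q)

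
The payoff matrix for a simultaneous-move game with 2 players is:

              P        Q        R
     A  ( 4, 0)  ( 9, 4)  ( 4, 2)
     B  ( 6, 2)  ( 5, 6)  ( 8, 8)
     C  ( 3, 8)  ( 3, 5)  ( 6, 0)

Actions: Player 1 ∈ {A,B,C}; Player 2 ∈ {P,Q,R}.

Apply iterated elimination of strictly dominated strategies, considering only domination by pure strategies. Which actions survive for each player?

IESDS → P1:{A,B} P2:{Q,R}

P1 drop C (B beats it: P:6>3 Q:5>3 R:8>6)
P2 drop P (Q beats it: A:4>0 B:6>2)
P1→{A,B} P2→{Q,R}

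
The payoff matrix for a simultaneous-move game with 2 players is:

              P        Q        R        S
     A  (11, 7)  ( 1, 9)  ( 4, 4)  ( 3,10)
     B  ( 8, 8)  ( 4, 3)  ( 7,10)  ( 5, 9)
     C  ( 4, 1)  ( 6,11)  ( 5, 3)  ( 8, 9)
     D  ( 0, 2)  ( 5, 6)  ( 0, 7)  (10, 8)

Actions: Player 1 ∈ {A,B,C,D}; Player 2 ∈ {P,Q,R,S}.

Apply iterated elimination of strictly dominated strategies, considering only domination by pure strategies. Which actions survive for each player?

Survivors P1:{B,C,D} P2:{Q,R,S}

P2 drop P (S beats it: A:10>7 B:9>8 C:9>1 D:8>2)
P1 drop A (B beats it: Q:4>1 R:7>4 S:5>3)
P1→{B,C,D} P2→{Q,R,S}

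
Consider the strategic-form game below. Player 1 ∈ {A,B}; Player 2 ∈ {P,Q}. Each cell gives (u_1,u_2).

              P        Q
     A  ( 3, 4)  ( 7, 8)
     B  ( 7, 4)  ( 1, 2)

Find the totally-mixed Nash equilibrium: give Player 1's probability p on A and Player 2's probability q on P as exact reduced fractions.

P1 mixes 1/3 on A; P2 mixes 3/5 on P

P1 indiff ⇒ q·3+(1-q)·7 = q·7+(1-q)·1 ⇒ q(-4) = (1-q)(-6) ⇒ q = 3/5
P2 indiff ⇒ p·4+(1-p)·4 = p·8+(1-p)·2 ⇒ p(-4) = (1-p)(-2) ⇒ p = 1/3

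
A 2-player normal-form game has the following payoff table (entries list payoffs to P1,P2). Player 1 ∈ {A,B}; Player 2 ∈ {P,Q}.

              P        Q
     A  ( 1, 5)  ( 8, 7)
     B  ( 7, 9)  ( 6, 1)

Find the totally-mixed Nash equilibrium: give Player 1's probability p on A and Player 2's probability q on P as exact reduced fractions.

P1 mixes 4/5 on A; P2 mixes 1/4 on P

P1 indiff ⇒ q·1+(1-q)·8 = q·7+(1-q)·6 ⇒ q(-6) = (1-q)(-2) ⇒ q = 1/4
P2 indiff ⇒ p·5+(1-p)·9 = p·7+(1-p)·1 ⇒ p(-2) = (1-p)(-8) ⇒ p = 4/5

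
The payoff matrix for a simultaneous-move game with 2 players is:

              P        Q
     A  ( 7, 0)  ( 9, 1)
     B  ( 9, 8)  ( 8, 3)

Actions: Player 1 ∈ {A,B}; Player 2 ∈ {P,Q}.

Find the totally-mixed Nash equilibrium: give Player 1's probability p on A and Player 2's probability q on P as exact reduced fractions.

p=5/6, q=1/3

P1 indiff ⇒ q·7+(1-q)·9 = q·9+(1-q)·8 ⇒ q(-2) = (1-q)(-1) ⇒ q = 1/3
P2 indiff ⇒ p·0+(1-p)·8 = p·1+(1-p)·3 ⇒ p(-1) = (1-p)(-5) ⇒ p = 5/6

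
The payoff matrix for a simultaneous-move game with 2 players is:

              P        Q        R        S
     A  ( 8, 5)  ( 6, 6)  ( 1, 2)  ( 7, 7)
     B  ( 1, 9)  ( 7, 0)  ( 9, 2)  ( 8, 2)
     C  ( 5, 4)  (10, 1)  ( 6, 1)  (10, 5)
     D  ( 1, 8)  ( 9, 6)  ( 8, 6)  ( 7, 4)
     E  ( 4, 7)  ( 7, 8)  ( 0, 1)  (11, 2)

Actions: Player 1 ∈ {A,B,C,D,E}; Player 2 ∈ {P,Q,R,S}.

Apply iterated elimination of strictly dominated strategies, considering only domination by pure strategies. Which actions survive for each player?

Survivors P1:{A,C,E} P2:{P,Q,S}

P2 drop R (P beats it: A:5>2 B:9>2 C:4>1 D:8>6 E:7>1)
P1 drop B (C beats it: P:5>1 Q:10>7 S:10>8)
P1 drop D (C beats it: P:5>1 Q:10>9 S:10>7)
P1→{A,C,E} P2→{P,Q,S}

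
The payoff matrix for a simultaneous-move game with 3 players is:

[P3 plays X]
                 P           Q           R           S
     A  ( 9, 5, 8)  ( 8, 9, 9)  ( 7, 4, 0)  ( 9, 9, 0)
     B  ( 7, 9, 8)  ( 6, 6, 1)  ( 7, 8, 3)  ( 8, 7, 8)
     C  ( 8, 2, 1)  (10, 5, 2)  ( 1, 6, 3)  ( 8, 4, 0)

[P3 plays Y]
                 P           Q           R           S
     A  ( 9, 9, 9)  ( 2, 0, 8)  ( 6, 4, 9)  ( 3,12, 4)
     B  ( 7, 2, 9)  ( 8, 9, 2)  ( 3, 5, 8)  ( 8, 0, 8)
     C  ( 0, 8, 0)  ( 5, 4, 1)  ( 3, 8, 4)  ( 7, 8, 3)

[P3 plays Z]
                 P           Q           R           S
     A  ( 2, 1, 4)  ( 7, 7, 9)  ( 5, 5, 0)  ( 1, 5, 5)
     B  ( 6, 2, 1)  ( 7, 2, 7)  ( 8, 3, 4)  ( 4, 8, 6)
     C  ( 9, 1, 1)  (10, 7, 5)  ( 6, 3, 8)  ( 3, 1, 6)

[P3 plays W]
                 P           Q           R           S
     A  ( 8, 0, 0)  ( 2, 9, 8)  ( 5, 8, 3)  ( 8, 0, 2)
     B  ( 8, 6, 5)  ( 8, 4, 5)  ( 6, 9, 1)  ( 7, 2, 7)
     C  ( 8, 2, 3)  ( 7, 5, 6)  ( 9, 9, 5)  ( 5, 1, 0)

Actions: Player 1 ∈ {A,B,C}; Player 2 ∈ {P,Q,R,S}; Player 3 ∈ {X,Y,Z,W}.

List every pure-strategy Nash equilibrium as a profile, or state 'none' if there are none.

Equilibria: none

(A,P,X): not NE [P2→S gives 9>5; P3→Y gives 9>8]
(A,P,Y): not NE [P2→S gives 12>9]
(A,P,Z): not NE [P1→C gives 9>2; P2→Q gives 7>1; P3→Y gives 9>4]
(A,P,W): not NE [P2→Q gives 9>0; P3→Y gives 9>0]
(A,Q,X): not NE [P1→C gives 10>8]
(A,Q,Y): not NE [P1→B gives 8>2; P2→S gives 12>0; P3→Z gives 9>8]
(A,Q,Z): not NE [P1→C gives 10>7]
(A,Q,W): not NE [P1→B gives 8>2; P3→Z gives 9>8]
(A,R,X): not NE [P2→S gives 9>4; P3→Y gives 9>0]
(A,R,Y): not NE [P2→S gives 12>4]
(A,R,Z): not NE [P1→B gives 8>5; P2→Q gives 7>5; P3→Y gives 9>0]
(A,R,W): not NE [P1→C gives 9>5; P2→Q gives 9>8; P3→Y gives 9>3]
(A,S,X): not NE [P3→Z gives 5>0]
(A,S,Y): not NE [P1→B gives 8>3; P3→Z gives 5>4]
(A,S,Z): not NE [P1→B gives 4>1; P2→Q gives 7>5]
(A,S,W): not NE [P2→Q gives 9>0; P3→Z gives 5>2]
(B,P,X): not NE [P1→A gives 9>7; P3→Y gives 9>8]
(B,P,Y): not NE [P1→A gives 9>7; P2→Q gives 9>2]
(B,P,Z): not NE [P1→C gives 9>6; P2→S gives 8>2; P3→Y gives 9>1]
(B,P,W): not NE [P2→R gives 9>6; P3→Y gives 9>5]
(B,Q,X): not NE [P1→C gives 10>6; P2→P gives 9>6; P3→Z gives 7>1]
(B,Q,Y): not NE [P3→Z gives 7>2]
(B,Q,Z): not NE [P1→C gives 10>7; P2→S gives 8>2]
(B,Q,W): not NE [P2→R gives 9>4; P3→Z gives 7>5]
(B,R,X): not NE [P2→P gives 9>8; P3→Y gives 8>3]
(B,R,Y): not NE [P1→A gives 6>3; P2→Q gives 9>5]
(B,R,Z): not NE [P2→S gives 8>3; P3→Y gives 8>4]
(B,R,W): not NE [P1→C gives 9>6; P3→Y gives 8>1]
(B,S,X): not NE [P1→A gives 9>8; P2→P gives 9>7]
(B,S,Y): not NE [P2→Q gives 9>0]
(B,S,Z): not NE [P3→Y gives 8>6]
(B,S,W): not NE [P1→A gives 8>7; P2→R gives 9>2; P3→Y gives 8>7]
(C,P,X): not NE [P1→A gives 9>8; P2→R gives 6>2; P3→W gives 3>1]
(C,P,Y): not NE [P1→A gives 9>0; P3→W gives 3>0]
(C,P,Z): not NE [P2→Q gives 7>1; P3→W gives 3>1]
(C,P,W): not NE [P2→R gives 9>2]
(C,Q,X): not NE [P2→R gives 6>5; P3→W gives 6>2]
(C,Q,Y): not NE [P1→B gives 8>5; P2→S gives 8>4; P3→W gives 6>1]
(C,Q,Z): not NE [P3→W gives 6>5]
(C,Q,W): not NE [P1→B gives 8>7; P2→R gives 9>5]
(C,R,X): not NE [P1→B gives 7>1; P3→Z gives 8>3]
(C,R,Y): not NE [P1→A gives 6>3; P3→Z gives 8>4]
(C,R,Z): not NE [P1→B gives 8>6; P2→Q gives 7>3]
(C,R,W): not NE [P3→Z gives 8>5]
(C,S,X): not NE [P1→A gives 9>8; P2→R gives 6>4; P3→Z gives 6>0]
(C,S,Y): not NE [P1→B gives 8>7; P3→Z gives 6>3]
(C,S,Z): not NE [P1→B gives 4>3; P2→Q gives 7>1]
(C,S,W): not NE [P1→A gives 8>5; P2→R gives 9>1; P3→Z gives 6>0]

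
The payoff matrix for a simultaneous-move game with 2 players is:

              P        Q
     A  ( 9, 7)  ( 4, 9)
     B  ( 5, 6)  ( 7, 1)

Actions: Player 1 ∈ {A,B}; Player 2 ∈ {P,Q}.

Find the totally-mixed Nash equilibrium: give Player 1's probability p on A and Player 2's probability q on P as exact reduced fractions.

P1 indiff ⇒ q·9+(1-q)·4 = q·5+(1-q)·7 ⇒ q(4) = (1-q)(3) ⇒ q = 3/7
P2 indiff ⇒ p·7+(1-p)·6 = p·9+(1-p)·1 ⇒ p(-2) = (1-p)(-5) ⇒ p = 5/7

(p,q) = (5/7, 3/7)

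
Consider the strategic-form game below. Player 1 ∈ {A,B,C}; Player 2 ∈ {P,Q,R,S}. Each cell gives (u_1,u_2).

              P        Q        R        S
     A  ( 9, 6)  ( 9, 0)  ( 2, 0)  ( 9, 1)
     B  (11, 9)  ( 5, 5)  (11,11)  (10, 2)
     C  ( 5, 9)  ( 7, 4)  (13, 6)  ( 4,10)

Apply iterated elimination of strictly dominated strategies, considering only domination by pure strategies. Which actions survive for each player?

IESDS → P1:{B,C} P2:{P,R,S}

P2 drop Q (P beats it: A:6>0 B:9>5 C:9>4)
P1 drop A (B beats it: P:11>9 R:11>2 S:10>9)
P1→{B,C} P2→{P,R,S}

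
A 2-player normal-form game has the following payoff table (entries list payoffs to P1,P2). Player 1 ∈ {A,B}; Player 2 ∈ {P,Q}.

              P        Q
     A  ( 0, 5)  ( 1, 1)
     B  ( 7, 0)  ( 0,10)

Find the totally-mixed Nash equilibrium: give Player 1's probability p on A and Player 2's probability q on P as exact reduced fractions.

P1 indiff ⇒ q·0+(1-q)·1 = q·7+(1-q)·0 ⇒ q(-7) = (1-q)(-1) ⇒ q = 1/8
P2 indiff ⇒ p·5+(1-p)·0 = p·1+(1-p)·10 ⇒ p(4) = (1-p)(10) ⇒ p = 5/7

P1 mixes 5/7 on A; P2 mixes 1/8 on P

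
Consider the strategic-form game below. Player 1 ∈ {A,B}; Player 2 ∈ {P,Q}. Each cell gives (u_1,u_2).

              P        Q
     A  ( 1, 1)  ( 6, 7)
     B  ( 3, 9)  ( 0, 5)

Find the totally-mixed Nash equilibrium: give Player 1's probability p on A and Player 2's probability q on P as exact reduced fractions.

P1 mixes 2/5 on A; P2 mixes 3/4 on P

P1 indiff ⇒ q·1+(1-q)·6 = q·3+(1-q)·0 ⇒ q(-2) = (1-q)(-6) ⇒ q = 3/4
P2 indiff ⇒ p·1+(1-p)·9 = p·7+(1-p)·5 ⇒ p(-6) = (1-p)(-4) ⇒ p = 2/5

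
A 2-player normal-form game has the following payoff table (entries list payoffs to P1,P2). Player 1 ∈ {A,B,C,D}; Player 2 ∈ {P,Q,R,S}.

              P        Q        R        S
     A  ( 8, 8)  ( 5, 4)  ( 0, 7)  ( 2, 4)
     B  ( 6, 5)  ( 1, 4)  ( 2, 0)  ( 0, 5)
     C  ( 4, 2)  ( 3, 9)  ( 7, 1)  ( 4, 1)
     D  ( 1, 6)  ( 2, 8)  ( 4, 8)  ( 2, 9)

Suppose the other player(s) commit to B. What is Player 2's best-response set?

BR_2 = {P,S}

u_2(P vs B) = 5
u_2(Q vs B) = 4
u_2(R vs B) = 0
u_2(S vs B) = 5
max payoff 5 at {P,S}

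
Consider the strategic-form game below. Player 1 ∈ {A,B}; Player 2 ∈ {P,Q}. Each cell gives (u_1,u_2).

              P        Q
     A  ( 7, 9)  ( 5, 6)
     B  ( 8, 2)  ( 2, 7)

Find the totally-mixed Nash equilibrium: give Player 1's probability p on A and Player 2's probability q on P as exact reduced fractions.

P1 indiff ⇒ q·7+(1-q)·5 = q·8+(1-q)·2 ⇒ q(-1) = (1-q)(-3) ⇒ q = 3/4
P2 indiff ⇒ p·9+(1-p)·2 = p·6+(1-p)·7 ⇒ p(3) = (1-p)(5) ⇒ p = 5/8

(p,q) = (5/8, 3/4)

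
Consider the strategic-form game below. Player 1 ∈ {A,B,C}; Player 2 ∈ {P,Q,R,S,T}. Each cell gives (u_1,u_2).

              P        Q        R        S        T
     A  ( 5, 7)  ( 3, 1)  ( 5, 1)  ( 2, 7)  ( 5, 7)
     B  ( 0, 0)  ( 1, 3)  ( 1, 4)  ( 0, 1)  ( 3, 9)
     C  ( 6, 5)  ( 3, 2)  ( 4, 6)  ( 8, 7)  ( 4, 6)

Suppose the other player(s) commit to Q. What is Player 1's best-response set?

u_1(A vs Q) = 3
u_1(B vs Q) = 1
u_1(C vs Q) = 3
max payoff 3 at {A,C}

BR_1 = {A,C}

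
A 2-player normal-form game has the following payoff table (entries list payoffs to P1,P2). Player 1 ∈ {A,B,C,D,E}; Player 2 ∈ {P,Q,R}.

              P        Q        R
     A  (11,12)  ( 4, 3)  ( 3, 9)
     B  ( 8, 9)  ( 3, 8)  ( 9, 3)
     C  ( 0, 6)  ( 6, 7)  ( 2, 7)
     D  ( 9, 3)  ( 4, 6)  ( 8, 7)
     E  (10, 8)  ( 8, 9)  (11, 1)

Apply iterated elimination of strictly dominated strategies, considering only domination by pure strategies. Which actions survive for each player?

P1 drop B (E beats it: P:10>8 Q:8>3 R:11>9)
P1 drop C (E beats it: P:10>0 Q:8>6 R:11>2)
P1 drop D (E beats it: P:10>9 Q:8>4 R:11>8)
P2 drop R (P beats it: A:12>9 E:8>1)
P1→{A,E} P2→{P,Q}

Survivors P1:{A,E} P2:{P,Q}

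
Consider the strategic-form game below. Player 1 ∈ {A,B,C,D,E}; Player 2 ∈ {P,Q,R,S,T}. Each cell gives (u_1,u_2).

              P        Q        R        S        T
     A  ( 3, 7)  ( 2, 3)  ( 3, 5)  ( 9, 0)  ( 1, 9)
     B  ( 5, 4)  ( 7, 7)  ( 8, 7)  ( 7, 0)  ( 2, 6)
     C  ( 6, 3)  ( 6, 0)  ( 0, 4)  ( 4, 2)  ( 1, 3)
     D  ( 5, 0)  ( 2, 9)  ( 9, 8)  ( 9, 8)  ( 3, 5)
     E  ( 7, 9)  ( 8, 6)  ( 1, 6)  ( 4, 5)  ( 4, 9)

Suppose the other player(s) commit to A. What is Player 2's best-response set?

u_2(P vs A) = 7
u_2(Q vs A) = 3
u_2(R vs A) = 5
u_2(S vs A) = 0
u_2(T vs A) = 9
max payoff 9 at {T}

argmax u_2 = {T}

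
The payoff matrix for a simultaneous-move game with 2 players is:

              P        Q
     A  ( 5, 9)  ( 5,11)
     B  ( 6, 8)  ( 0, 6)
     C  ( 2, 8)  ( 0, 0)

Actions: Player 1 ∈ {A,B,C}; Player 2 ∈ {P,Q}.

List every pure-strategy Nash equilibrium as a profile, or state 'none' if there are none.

PSNE = {(A,Q), (B,P)}

(A,P): not NE [P1→B gives 6>5; P2→Q gives 11>9]
(A,Q): NE
(B,P): NE
(B,Q): not NE [P1→A gives 5>0; P2→P gives 8>6]
(C,P): not NE [P1→B gives 6>2]
(C,Q): not NE [P1→A gives 5>0; P2→P gives 8>0]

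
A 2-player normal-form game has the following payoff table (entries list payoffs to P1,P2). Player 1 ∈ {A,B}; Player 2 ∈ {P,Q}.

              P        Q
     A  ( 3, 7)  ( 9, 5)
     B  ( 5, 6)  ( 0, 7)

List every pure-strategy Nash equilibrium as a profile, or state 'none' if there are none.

(A,P): not NE [P1→B gives 5>3]
(A,Q): not NE [P2→P gives 7>5]
(B,P): not NE [P2→Q gives 7>6]
(B,Q): not NE [P1→A gives 9>0]

Equilibria: none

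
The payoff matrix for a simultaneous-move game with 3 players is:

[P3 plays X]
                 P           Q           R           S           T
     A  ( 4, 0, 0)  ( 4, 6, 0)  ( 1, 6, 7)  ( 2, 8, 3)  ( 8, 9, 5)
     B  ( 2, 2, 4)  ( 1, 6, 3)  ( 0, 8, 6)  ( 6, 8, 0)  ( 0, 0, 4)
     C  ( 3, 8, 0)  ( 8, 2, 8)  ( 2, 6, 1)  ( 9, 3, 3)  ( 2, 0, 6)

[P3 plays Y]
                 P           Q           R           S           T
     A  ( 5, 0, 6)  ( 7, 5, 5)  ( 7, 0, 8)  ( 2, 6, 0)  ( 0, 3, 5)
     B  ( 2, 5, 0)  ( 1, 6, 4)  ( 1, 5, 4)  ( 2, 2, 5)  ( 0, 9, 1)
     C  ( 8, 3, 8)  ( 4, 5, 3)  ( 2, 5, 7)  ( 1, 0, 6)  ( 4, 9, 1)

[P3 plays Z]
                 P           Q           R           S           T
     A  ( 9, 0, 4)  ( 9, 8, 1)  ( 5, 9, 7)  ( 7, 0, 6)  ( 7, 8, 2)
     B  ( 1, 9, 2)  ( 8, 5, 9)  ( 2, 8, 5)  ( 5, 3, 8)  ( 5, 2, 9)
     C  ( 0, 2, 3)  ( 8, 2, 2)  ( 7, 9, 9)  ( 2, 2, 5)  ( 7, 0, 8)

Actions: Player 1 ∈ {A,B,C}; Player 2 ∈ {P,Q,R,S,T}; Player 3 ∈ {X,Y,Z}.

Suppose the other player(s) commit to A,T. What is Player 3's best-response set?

u_3(X vs A,T) = 5
u_3(Y vs A,T) = 5
u_3(Z vs A,T) = 2
max payoff 5 at {X,Y}

BR_3 = {X,Y}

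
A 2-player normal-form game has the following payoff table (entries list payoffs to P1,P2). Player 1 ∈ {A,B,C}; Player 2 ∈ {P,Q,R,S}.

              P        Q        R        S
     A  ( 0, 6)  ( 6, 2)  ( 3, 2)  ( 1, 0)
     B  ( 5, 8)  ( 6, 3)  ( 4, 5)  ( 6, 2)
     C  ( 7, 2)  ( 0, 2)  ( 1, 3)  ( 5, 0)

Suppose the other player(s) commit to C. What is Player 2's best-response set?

BR_2 = {R}

u_2(P vs C) = 2
u_2(Q vs C) = 2
u_2(R vs C) = 3
u_2(S vs C) = 0
max payoff 3 at {R}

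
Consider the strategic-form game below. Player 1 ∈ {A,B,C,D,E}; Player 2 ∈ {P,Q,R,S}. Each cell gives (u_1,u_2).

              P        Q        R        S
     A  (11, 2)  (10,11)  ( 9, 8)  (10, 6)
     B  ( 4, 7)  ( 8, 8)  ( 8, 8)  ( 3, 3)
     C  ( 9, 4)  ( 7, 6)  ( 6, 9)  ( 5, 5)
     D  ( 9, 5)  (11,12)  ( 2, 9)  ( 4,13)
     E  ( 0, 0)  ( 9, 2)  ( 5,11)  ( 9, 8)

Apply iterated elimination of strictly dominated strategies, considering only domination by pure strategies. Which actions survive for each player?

P1 drop B (A beats it: P:11>4 Q:10>8 R:9>8 S:10>3)
P1 drop C (A beats it: P:11>9 Q:10>7 R:9>6 S:10>5)
P1 drop E (A beats it: P:11>0 Q:10>9 R:9>5 S:10>9)
P2 drop P (Q beats it: A:11>2 D:12>5)
P2 drop R (Q beats it: A:11>8 D:12>9)
P1→{A,D} P2→{Q,S}

IESDS → P1:{A,D} P2:{Q,S}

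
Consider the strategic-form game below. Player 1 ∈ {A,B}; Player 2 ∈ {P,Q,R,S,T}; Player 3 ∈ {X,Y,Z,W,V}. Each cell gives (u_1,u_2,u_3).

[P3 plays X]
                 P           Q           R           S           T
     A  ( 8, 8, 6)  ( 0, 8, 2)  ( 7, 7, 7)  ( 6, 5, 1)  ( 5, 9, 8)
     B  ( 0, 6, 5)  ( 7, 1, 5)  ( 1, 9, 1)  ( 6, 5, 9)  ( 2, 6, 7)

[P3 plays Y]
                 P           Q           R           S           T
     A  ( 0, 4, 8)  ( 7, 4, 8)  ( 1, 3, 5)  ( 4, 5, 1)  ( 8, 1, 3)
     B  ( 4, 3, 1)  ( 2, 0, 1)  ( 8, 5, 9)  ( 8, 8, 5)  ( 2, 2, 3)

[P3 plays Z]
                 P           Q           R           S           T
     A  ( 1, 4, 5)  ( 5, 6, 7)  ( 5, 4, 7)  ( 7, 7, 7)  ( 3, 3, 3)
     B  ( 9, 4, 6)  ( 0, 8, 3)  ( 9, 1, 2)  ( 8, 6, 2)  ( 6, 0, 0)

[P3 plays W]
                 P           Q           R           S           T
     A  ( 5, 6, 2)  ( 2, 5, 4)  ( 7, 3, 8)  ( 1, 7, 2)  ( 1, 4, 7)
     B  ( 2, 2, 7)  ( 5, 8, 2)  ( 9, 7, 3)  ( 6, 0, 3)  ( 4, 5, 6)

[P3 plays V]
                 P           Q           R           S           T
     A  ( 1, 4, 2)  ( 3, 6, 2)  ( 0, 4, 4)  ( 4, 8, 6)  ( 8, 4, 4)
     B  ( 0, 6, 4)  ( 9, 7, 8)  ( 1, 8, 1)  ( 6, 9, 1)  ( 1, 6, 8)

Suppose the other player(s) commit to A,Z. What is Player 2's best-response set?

u_2(P vs A,Z) = 4
u_2(Q vs A,Z) = 6
u_2(R vs A,Z) = 4
u_2(S vs A,Z) = 7
u_2(T vs A,Z) = 3
max payoff 7 at {S}

argmax u_2 = {S}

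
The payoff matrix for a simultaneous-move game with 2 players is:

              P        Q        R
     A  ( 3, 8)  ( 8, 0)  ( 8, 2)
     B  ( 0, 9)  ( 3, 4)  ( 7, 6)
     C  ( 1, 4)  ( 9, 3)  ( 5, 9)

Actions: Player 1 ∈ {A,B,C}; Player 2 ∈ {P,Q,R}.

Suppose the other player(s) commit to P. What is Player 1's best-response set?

BR_1 = {A}

u_1(A vs P) = 3
u_1(B vs P) = 0
u_1(C vs P) = 1
max payoff 3 at {A}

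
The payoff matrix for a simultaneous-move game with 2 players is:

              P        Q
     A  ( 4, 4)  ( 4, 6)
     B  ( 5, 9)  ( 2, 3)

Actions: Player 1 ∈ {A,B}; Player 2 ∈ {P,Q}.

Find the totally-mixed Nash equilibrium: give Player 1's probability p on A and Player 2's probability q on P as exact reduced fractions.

P1 mixes 3/4 on A; P2 mixes 2/3 on P

P1 indiff ⇒ q·4+(1-q)·4 = q·5+(1-q)·2 ⇒ q(-1) = (1-q)(-2) ⇒ q = 2/3
P2 indiff ⇒ p·4+(1-p)·9 = p·6+(1-p)·3 ⇒ p(-2) = (1-p)(-6) ⇒ p = 3/4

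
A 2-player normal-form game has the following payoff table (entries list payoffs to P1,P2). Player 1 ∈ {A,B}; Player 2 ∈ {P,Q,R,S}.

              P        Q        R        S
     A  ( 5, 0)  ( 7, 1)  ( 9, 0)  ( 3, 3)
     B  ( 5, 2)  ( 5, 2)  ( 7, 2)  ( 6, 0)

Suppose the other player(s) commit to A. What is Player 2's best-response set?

u_2(P vs A) = 0
u_2(Q vs A) = 1
u_2(R vs A) = 0
u_2(S vs A) = 3
max payoff 3 at {S}

BR_2 = {S}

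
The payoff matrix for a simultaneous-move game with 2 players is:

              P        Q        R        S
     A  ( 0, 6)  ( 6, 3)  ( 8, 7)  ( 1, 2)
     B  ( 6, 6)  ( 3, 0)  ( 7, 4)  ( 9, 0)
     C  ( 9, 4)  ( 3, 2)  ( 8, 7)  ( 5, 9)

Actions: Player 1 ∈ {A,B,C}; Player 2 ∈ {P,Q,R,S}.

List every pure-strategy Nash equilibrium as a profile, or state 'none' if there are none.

PSNE = {(A,R)}

(A,P): not NE [P1→C gives 9>0; P2→R gives 7>6]
(A,Q): not NE [P2→R gives 7>3]
(A,R): NE
(A,S): not NE [P1→B gives 9>1; P2→R gives 7>2]
(B,P): not NE [P1→C gives 9>6]
(B,Q): not NE [P1→A gives 6>3; P2→P gives 6>0]
(B,R): not NE [P1→C gives 8>7; P2→P gives 6>4]
(B,S): not NE [P2→P gives 6>0]
(C,P): not NE [P2→S gives 9>4]
(C,Q): not NE [P1→A gives 6>3; P2→S gives 9>2]
(C,R): not NE [P2→S gives 9>7]
(C,S): not NE [P1→B gives 9>5]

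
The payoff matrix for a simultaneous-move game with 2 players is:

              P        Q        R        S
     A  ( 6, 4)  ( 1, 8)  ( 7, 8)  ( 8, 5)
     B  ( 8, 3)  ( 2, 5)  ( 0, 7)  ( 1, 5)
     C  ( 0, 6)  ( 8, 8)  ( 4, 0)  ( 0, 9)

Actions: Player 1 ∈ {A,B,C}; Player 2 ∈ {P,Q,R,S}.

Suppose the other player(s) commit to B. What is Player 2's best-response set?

u_2(P vs B) = 3
u_2(Q vs B) = 5
u_2(R vs B) = 7
u_2(S vs B) = 5
max payoff 7 at {R}

BR_2 = {R}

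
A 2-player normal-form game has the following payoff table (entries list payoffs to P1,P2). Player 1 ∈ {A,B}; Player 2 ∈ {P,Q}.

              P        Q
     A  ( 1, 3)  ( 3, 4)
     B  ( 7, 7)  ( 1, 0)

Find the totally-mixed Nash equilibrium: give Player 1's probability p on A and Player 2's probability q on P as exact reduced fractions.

p=7/8, q=1/4

P1 indiff ⇒ q·1+(1-q)·3 = q·7+(1-q)·1 ⇒ q(-6) = (1-q)(-2) ⇒ q = 1/4
P2 indiff ⇒ p·3+(1-p)·7 = p·4+(1-p)·0 ⇒ p(-1) = (1-p)(-7) ⇒ p = 7/8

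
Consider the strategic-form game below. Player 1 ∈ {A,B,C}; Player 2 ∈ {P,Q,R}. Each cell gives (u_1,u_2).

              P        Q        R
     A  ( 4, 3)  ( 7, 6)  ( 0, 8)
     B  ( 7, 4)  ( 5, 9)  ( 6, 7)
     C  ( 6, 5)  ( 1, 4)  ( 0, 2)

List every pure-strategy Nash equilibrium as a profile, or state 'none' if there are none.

(A,P): not NE [P1→B gives 7>4; P2→R gives 8>3]
(A,Q): not NE [P2→R gives 8>6]
(A,R): not NE [P1→B gives 6>0]
(B,P): not NE [P2→Q gives 9>4]
(B,Q): not NE [P1→A gives 7>5]
(B,R): not NE [P2→Q gives 9>7]
(C,P): not NE [P1→B gives 7>6]
(C,Q): not NE [P1→A gives 7>1; P2→P gives 5>4]
(C,R): not NE [P1→B gives 6>0; P2→P gives 5>2]

Equilibria: none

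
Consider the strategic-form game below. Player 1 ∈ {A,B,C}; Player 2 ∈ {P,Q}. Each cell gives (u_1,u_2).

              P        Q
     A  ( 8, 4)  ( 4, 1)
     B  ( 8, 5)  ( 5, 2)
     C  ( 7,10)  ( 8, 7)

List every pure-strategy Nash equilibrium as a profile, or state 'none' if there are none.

NE set: (A,P), (B,P)

(A,P): NE
(A,Q): not NE [P1→C gives 8>4; P2→P gives 4>1]
(B,P): NE
(B,Q): not NE [P1→C gives 8>5; P2→P gives 5>2]
(C,P): not NE [P1→B gives 8>7]
(C,Q): not NE [P2→P gives 10>7]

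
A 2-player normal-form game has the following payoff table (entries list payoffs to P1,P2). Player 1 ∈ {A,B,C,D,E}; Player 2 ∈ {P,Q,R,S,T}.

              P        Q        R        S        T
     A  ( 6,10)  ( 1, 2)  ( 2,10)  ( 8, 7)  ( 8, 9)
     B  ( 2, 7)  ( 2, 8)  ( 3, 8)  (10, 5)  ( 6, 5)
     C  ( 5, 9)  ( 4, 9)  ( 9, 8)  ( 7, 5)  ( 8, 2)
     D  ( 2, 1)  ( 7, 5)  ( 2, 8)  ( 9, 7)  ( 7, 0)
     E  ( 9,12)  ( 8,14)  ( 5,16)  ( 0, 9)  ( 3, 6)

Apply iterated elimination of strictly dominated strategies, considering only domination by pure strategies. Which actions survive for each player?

Remaining: P1:{C,E} P2:{P,Q,R}

P2 drop S (R beats it: A:10>7 B:8>5 C:8>5 D:8>7 E:16>9)
P1 drop B (C beats it: P:5>2 Q:4>2 R:9>3 T:8>6)
P2 drop T (P beats it: A:10>9 C:9>2 D:1>0 E:12>6)
P1 drop A (E beats it: P:9>6 Q:8>1 R:5>2)
P1 drop D (E beats it: P:9>2 Q:8>7 R:5>2)
P1→{C,E} P2→{P,Q,R}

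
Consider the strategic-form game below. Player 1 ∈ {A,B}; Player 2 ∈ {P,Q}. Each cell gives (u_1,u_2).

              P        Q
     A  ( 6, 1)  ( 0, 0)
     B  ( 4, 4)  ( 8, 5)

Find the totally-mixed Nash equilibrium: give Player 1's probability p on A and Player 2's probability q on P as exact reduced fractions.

P1 indiff ⇒ q·6+(1-q)·0 = q·4+(1-q)·8 ⇒ q(2) = (1-q)(8) ⇒ q = 4/5
P2 indiff ⇒ p·1+(1-p)·4 = p·0+(1-p)·5 ⇒ p(1) = (1-p)(1) ⇒ p = 1/2

p=1/2, q=4/5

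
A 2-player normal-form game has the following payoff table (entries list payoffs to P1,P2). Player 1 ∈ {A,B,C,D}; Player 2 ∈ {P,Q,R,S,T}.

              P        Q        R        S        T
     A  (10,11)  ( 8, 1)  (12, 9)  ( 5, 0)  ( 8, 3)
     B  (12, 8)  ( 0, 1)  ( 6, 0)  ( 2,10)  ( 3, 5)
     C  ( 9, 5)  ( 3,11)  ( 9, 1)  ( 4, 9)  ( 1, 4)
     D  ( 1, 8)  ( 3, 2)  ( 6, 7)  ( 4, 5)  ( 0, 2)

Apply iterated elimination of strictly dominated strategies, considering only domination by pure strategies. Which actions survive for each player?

P1 drop C (A beats it: P:10>9 Q:8>3 R:12>9 S:5>4 T:8>1)
P1 drop D (A beats it: P:10>1 Q:8>3 R:12>6 S:5>4 T:8>0)
P2 drop Q (P beats it: A:11>1 B:8>1)
P2 drop R (P beats it: A:11>9 B:8>0)
P2 drop T (P beats it: A:11>3 B:8>5)
P1→{A,B} P2→{P,S}

Survivors P1:{A,B} P2:{P,S}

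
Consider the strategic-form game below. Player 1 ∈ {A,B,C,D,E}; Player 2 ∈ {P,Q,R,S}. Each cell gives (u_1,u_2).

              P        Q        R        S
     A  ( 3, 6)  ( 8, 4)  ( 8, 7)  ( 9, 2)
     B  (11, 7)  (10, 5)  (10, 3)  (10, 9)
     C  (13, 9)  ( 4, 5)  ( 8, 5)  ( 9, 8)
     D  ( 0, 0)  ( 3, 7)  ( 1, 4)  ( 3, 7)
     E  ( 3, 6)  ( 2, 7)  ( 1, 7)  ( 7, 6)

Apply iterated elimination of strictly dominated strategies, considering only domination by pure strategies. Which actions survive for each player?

P1 drop A (B beats it: P:11>3 Q:10>8 R:10>8 S:10>9)
P1 drop D (B beats it: P:11>0 Q:10>3 R:10>1 S:10>3)
P1 drop E (B beats it: P:11>3 Q:10>2 R:10>1 S:10>7)
P2 drop Q (P beats it: B:7>5 C:9>5)
P2 drop R (P beats it: B:7>3 C:9>5)
P1→{B,C} P2→{P,S}

Remaining: P1:{B,C} P2:{P,S}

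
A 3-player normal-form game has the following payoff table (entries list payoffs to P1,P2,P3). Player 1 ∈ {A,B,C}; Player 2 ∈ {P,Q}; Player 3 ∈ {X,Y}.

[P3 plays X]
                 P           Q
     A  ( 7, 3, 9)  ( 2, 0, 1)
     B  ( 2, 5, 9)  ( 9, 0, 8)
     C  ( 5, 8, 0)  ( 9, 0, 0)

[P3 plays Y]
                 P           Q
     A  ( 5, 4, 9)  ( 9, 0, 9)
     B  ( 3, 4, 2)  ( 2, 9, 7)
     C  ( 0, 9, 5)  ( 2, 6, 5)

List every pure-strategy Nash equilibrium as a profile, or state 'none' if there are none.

PSNE = {(A,P,X), (A,P,Y)}

(A,P,X): NE
(A,P,Y): NE
(A,Q,X): not NE [P1→C gives 9>2; P2→P gives 3>0; P3→Y gives 9>1]
(A,Q,Y): not NE [P2→P gives 4>0]
(B,P,X): not NE [P1→A gives 7>2]
(B,P,Y): not NE [P1→A gives 5>3; P2→Q gives 9>4; P3→X gives 9>2]
(B,Q,X): not NE [P2→P gives 5>0]
(B,Q,Y): not NE [P1→A gives 9>2; P3→X gives 8>7]
(C,P,X): not NE [P1→A gives 7>5; P3→Y gives 5>0]
(C,P,Y): not NE [P1→A gives 5>0]
(C,Q,X): not NE [P2→P gives 8>0; P3→Y gives 5>0]
(C,Q,Y): not NE [P1→A gives 9>2; P2→P gives 9>6]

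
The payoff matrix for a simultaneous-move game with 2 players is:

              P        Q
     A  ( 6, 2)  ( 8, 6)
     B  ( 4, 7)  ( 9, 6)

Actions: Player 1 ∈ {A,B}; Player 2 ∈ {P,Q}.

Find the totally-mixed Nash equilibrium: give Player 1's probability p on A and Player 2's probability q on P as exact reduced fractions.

P1 mixes 1/5 on A; P2 mixes 1/3 on P

P1 indiff ⇒ q·6+(1-q)·8 = q·4+(1-q)·9 ⇒ q(2) = (1-q)(1) ⇒ q = 1/3
P2 indiff ⇒ p·2+(1-p)·7 = p·6+(1-p)·6 ⇒ p(-4) = (1-p)(-1) ⇒ p = 1/5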